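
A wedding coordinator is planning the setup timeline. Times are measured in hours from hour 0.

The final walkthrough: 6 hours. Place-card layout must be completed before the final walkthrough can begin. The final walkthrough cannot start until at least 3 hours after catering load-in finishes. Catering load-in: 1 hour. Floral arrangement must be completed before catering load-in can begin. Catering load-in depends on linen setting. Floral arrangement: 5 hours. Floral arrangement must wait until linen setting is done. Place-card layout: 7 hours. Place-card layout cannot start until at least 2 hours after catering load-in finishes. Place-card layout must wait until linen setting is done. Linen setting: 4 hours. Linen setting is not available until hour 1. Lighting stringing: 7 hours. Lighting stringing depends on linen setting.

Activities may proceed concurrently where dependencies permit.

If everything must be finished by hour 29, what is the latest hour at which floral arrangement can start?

8

The final walkthrough must finish by hour 29; it takes 6 hours, so it must start by 29 − 6 = hour 23.
Place-card layout has to be done before the final walkthrough (must start by hour 23). That means finishing by hour 23, i.e. starting by 23 − 7 = hour 16.
For catering load-in: place-card layout (must start by hour 16, minus 2-hour gap → hour 14); the final walkthrough (must start by hour 23, minus 3-hour gap → hour 20). The most restrictive is hour 14; with a 1-hour duration, catering load-in must start by hour 13.
Floral arrangement feeds into catering load-in (must start by hour 13); so floral arrangement must finish by hour 13 and therefore start by hour 8.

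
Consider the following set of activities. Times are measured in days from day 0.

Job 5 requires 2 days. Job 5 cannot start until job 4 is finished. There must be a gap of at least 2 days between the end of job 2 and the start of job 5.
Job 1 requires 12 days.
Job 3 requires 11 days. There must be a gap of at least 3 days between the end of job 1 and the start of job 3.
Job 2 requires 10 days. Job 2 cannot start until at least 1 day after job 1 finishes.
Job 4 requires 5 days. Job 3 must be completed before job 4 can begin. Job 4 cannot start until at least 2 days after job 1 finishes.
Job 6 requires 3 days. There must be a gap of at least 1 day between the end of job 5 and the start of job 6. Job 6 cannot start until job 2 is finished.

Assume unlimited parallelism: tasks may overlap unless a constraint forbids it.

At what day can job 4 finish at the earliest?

31

Nothing blocks job 1, so it runs from day 0 to day 12.
Job 3 cannot begin until job 1 (finishes day 12, plus 3-day gap → day 15). It runs from day 15 to 15 + 11 = day 26.
Job 4 needs all of job 3 (finishes day 26); job 1 (finishes day 12, plus 2-day gap → day 14). That puts its earliest start at day 26; it finishes at 26 + 5 = day 31.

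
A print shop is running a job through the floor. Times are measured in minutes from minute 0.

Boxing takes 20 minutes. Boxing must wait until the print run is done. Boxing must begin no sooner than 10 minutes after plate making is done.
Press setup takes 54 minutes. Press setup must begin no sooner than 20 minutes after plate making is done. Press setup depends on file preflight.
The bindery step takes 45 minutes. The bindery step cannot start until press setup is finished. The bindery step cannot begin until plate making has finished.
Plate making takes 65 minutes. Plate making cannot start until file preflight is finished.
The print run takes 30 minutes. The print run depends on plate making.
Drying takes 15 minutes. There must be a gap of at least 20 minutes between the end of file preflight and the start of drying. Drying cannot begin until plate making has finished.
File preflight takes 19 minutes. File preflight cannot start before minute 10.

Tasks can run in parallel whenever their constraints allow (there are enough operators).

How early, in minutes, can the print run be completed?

After its own release at minute 10, file preflight can start at minute 10 and finishes at minute 29.
Plate making waits on file preflight (finishes minute 29), so it starts at minute 29 and finishes at 29 + 65 = minute 94.
The print run cannot begin until plate making (finishes minute 94). It runs from minute 94 to 94 + 30 = minute 124.

124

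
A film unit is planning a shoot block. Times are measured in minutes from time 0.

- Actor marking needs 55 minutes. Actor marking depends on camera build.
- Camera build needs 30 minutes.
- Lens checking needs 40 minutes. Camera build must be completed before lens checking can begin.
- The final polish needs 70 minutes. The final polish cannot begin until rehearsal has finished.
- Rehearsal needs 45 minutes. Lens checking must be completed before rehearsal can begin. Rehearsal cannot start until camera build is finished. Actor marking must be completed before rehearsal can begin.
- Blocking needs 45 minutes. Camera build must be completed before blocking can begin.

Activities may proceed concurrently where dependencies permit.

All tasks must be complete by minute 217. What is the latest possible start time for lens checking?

62

The final polish has no dependents, so it just needs to finish by minute 217. Starting by 217 − 70 = minute 147 achieves that.
Since the final polish (must start by minute 147) depends on it, rehearsal must finish by minute 147. Backing off its 45-minute duration gives a latest start of minute 102.
Since rehearsal (must start by minute 102) depends on it, lens checking must finish by minute 102. Backing off its 40-minute duration gives a latest start of minute 62.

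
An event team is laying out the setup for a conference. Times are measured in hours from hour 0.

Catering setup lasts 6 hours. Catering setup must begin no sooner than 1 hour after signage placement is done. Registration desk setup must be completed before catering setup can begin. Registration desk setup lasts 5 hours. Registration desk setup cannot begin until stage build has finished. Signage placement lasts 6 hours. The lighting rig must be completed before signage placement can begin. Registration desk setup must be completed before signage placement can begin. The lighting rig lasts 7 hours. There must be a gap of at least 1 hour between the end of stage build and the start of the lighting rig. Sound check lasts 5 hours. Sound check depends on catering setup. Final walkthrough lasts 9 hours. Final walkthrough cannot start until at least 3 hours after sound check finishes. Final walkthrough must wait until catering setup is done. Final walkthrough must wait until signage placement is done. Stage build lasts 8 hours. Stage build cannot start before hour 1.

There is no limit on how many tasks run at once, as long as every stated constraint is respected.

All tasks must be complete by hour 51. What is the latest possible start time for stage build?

5

To finish by hour 51, final walkthrough (duration 9) must start no later than hour 42.
Sound check must finish before final walkthrough (must start by hour 42, minus 3-hour gap → hour 39). With a 5-hour duration, sound check must start by 39 − 5 = hour 34.
Catering setup has several dependents: sound check (must start by hour 34); final walkthrough (must start by hour 42). The earliest of those limits is hour 34, so catering setup must start by 34 − 6 = hour 28.
Signage placement has several dependents: catering setup (must start by hour 28, minus 1-hour gap → hour 27); final walkthrough (must start by hour 42). The earliest of those limits is hour 27, so signage placement must start by 27 − 6 = hour 21.
The lighting rig must finish before signage placement (must start by hour 21). With a 7-hour duration, the lighting rig must start by 21 − 7 = hour 14.
Registration desk setup has several dependents: signage placement (must start by hour 21); catering setup (must start by hour 28). The earliest of those limits is hour 21, so registration desk setup must start by 21 − 5 = hour 16.
For stage build: the lighting rig (must start by hour 14, minus 1-hour gap → hour 13); registration desk setup (must start by hour 16). The most restrictive is hour 13; with an 8-hour duration, stage build must start by hour 5.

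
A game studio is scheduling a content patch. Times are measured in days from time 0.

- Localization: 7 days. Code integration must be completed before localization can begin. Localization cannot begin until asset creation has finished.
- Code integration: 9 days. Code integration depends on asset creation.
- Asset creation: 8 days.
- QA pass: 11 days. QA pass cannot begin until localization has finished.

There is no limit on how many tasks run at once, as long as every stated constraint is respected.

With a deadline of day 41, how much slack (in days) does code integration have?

Asset creation has no prerequisites, so it starts at day 0 and finishes at day 8.
Code integration waits on asset creation (finishes day 8), so it starts at day 8 and finishes at 8 + 9 = day 17.

Working backward from the deadline:
QA pass must finish by day 41; it takes 11 days, so it must start by 41 − 11 = day 30.
Localization feeds into QA pass (must start by day 30); so localization must finish by day 30 and therefore start by day 23.
Code integration feeds into localization (must start by day 23); so code integration must finish by day 23 and therefore start by day 14.
So code integration can start as early as day 8 and as late as day 14, giving 14 − 8 = 6 days of slack.

6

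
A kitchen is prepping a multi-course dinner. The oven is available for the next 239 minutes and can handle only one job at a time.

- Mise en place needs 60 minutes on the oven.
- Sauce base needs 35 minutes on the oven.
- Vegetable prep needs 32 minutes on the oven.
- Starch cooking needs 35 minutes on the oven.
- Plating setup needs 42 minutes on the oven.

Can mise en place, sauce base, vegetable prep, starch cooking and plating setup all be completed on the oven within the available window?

Running back to back, the jobs need 60 + 35 + 32 + 35 + 42 = 204 minutes on the oven.
Since 204 ≤ 239, they fit within the window.

Yes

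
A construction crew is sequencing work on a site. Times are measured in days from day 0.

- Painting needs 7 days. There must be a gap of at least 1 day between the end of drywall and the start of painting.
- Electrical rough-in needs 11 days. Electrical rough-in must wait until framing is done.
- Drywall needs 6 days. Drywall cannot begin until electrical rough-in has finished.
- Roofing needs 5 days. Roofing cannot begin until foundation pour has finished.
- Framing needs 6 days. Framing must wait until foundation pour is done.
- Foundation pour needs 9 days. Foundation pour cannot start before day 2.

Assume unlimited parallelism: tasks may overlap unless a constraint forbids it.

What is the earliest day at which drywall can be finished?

34

Foundation pour waits on its own release at day 2, so it starts at day 2 and finishes at 2 + 9 = day 11.
Framing waits on foundation pour (finishes day 11), so it starts at day 11 and finishes at 11 + 6 = day 17.
Electrical rough-in waits on framing (finishes day 17), so it starts at day 17 and finishes at 17 + 11 = day 28.
After electrical rough-in (finishes day 28), drywall can start at day 28 and finishes at day 34.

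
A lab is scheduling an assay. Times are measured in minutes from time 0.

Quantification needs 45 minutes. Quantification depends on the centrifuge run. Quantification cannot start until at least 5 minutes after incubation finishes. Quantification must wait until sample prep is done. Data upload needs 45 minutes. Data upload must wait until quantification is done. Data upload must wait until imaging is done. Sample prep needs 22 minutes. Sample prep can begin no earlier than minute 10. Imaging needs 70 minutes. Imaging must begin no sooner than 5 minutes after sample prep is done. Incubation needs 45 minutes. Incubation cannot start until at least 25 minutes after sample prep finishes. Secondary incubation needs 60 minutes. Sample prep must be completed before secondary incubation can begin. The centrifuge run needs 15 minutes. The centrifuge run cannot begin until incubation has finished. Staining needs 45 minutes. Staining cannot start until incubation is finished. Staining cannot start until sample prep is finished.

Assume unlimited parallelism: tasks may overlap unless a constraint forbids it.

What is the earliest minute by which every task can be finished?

Sample prep waits on its own release at minute 10, so it starts at minute 10 and finishes at 10 + 22 = minute 32.
Imaging cannot begin until sample prep (finishes minute 32, plus 5-minute gap → minute 37). It runs from minute 37 to 37 + 70 = minute 107.
After sample prep (finishes minute 32), secondary incubation can start at minute 32 and finishes at minute 92.
Incubation waits on sample prep (finishes minute 32, plus 25-minute gap → minute 57), so it starts at minute 57 and finishes at 57 + 45 = minute 102.
For staining: incubation (finishes minute 102); sample prep (finishes minute 32). Taking the maximum gives a start of minute 102, and it finishes at 102 + 45 = minute 147.
The centrifuge run cannot begin until incubation (finishes minute 102). It runs from minute 102 to 102 + 15 = minute 117.
For quantification: the centrifuge run (finishes minute 117); incubation (finishes minute 102, plus 5-minute gap → minute 107); sample prep (finishes minute 32). Taking the maximum gives a start of minute 117, and it finishes at 117 + 45 = minute 162.
Data upload cannot start until quantification (finishes minute 162); imaging (finishes minute 107). The controlling bound is minute 162, so data upload finishes at 162 + 45 = minute 207.
All tasks are finished once the last one completes. Finish times: Sample prep at 32, Incubation at 102, The centrifuge run at 117, Staining at 147, Secondary incubation at 92, Imaging at 107, Quantification at 162, Data upload at 207. The latest is minute 207.

207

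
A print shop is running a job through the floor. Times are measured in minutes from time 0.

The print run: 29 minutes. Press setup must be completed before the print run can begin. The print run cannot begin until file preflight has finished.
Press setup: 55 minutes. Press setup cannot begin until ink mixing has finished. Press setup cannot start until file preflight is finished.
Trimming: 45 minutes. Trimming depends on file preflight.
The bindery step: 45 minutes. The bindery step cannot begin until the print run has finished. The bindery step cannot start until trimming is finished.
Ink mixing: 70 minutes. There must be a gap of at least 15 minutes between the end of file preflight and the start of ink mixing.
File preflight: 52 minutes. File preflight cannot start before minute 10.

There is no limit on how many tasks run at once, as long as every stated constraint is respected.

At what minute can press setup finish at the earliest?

202

File preflight waits on its own release at minute 10, so it starts at minute 10 and finishes at 10 + 52 = minute 62.
After file preflight (finishes minute 62, plus 15-minute gap → minute 77), ink mixing can start at minute 77 and finishes at minute 147.
Press setup cannot start until ink mixing (finishes minute 147); file preflight (finishes minute 62). The controlling bound is minute 147, so press setup finishes at 147 + 55 = minute 202.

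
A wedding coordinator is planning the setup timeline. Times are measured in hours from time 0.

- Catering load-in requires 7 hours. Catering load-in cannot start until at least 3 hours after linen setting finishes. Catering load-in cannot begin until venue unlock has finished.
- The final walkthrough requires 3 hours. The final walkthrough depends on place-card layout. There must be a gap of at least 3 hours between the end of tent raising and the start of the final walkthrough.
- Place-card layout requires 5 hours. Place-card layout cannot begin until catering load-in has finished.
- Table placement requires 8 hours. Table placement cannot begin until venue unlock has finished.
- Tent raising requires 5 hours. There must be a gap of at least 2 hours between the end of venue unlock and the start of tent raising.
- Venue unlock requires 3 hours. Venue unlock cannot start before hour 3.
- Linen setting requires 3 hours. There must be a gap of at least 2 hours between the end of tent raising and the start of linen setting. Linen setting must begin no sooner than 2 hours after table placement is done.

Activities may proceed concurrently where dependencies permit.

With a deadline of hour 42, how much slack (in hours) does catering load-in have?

5

Venue unlock waits on its own release at hour 3, so it starts at hour 3 and finishes at 3 + 3 = hour 6.
Table placement cannot begin until venue unlock (finishes hour 6). It runs from hour 6 to 6 + 8 = hour 14.
Tent raising cannot begin until venue unlock (finishes hour 6, plus 2-hour gap → hour 8). It runs from hour 8 to 8 + 5 = hour 13.
Linen setting cannot start until tent raising (finishes hour 13, plus 2-hour gap → hour 15); table placement (finishes hour 14, plus 2-hour gap → hour 16). The controlling bound is hour 16, so linen setting finishes at 16 + 3 = hour 19.
For catering load-in: linen setting (finishes hour 19, plus 3-hour gap → hour 22); venue unlock (finishes hour 6). Taking the maximum gives a start of hour 22, and it finishes at 22 + 7 = hour 29.

Working backward from the deadline:
The final walkthrough has no dependents, so it just needs to finish by hour 42. Starting by 42 − 3 = hour 39 achieves that.
Since the final walkthrough (must start by hour 39) depends on it, place-card layout must finish by hour 39. Backing off its 5-hour duration gives a latest start of hour 34.
Catering load-in must finish before place-card layout (must start by hour 34). With a 7-hour duration, catering load-in must start by 34 − 7 = hour 27.
So catering load-in can start as early as hour 22 and as late as hour 27, giving 27 − 22 = 5 hours of slack.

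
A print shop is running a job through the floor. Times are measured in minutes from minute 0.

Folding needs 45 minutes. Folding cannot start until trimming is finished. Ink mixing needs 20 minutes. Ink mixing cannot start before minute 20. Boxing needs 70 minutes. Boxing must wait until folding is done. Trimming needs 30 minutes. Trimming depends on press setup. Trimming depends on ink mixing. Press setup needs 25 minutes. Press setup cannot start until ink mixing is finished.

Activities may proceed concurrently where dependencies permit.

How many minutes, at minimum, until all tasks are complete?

Ink mixing cannot begin until its own release at minute 20. It runs from minute 20 to 20 + 20 = minute 40.
Press setup waits on ink mixing (finishes minute 40), so it starts at minute 40 and finishes at 40 + 25 = minute 65.
Trimming needs all of press setup (finishes minute 65); ink mixing (finishes minute 40). That puts its earliest start at minute 65; it finishes at 65 + 30 = minute 95.
Folding cannot begin until trimming (finishes minute 95). It runs from minute 95 to 95 + 45 = minute 140.
Boxing waits on folding (finishes minute 140), so it starts at minute 140 and finishes at 140 + 70 = minute 210.
All tasks are finished once the last one completes. Finish times: Ink mixing at 40, Press setup at 65, Trimming at 95, Folding at 140, Boxing at 210. The latest is minute 210.

210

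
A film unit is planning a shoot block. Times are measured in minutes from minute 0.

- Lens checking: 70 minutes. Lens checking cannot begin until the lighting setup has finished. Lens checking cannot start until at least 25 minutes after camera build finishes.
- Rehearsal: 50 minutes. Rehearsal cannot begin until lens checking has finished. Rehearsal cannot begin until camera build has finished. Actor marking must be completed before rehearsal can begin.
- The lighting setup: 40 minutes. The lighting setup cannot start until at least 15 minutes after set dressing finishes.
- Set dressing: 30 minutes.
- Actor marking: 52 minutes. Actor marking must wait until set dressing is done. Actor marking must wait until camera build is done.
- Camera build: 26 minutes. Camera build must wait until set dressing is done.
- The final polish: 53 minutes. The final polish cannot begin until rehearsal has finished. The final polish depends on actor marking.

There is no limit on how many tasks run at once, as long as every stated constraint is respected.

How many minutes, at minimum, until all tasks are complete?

Set dressing can start immediately at minute 0; it finishes at minute 30.
Camera build cannot begin until set dressing (finishes minute 30). It runs from minute 30 to 30 + 26 = minute 56.
Actor marking has to wait for set dressing (finishes minute 30); camera build (finishes minute 56). The latest of these is minute 56, so actor marking runs minute 56 to 56 + 52 = minute 108.
The lighting setup cannot begin until set dressing (finishes minute 30, plus 15-minute gap → minute 45). It runs from minute 45 to 45 + 40 = minute 85.
For lens checking: the lighting setup (finishes minute 85); camera build (finishes minute 56, plus 25-minute gap → minute 81). Taking the maximum gives a start of minute 85, and it finishes at 85 + 70 = minute 155.
Rehearsal cannot start until lens checking (finishes minute 155); camera build (finishes minute 56); actor marking (finishes minute 108). The controlling bound is minute 155, so rehearsal finishes at 155 + 50 = minute 205.
The final polish has to wait for rehearsal (finishes minute 205); actor marking (finishes minute 108). The latest of these is minute 205, so the final polish runs minute 205 to 205 + 53 = minute 258.
All tasks are finished once the last one completes. Finish times: Set dressing at 30, The lighting setup at 85, Camera build at 56, Lens checking at 155, Actor marking at 108, Rehearsal at 205, The final polish at 258. The latest is minute 258.

258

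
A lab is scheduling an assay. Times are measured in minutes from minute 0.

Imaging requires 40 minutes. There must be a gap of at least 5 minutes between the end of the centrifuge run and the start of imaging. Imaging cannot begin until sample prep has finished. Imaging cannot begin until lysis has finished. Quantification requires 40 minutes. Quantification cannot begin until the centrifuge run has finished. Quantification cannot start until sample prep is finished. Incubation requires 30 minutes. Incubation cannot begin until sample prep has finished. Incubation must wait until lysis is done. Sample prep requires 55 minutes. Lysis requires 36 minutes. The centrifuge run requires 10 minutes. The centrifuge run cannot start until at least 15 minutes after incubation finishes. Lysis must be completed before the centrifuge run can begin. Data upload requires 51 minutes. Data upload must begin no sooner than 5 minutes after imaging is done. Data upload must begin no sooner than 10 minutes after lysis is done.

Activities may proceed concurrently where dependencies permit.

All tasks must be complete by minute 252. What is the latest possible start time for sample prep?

41

To finish by minute 252, data upload (duration 51) must start no later than minute 201.
Imaging feeds into data upload (must start by minute 201, minus 5-minute gap → minute 196); so imaging must finish by minute 196 and therefore start by minute 156.
To finish by minute 252, quantification (duration 40) must start no later than minute 212.
For the centrifuge run: imaging (must start by minute 156, minus 5-minute gap → minute 151); quantification (must start by minute 212). The most restrictive is minute 151; with a 10-minute duration, the centrifuge run must start by minute 141.
Incubation has to be done before the centrifuge run (must start by minute 141, minus 15-minute gap → minute 126). That means finishing by minute 126, i.e. starting by 126 − 30 = minute 96.
Sample prep must finish in time for incubation (must start by minute 96); imaging (must start by minute 156); quantification (must start by minute 212). The tightest is minute 96, so sample prep must start by 96 − 55 = minute 41.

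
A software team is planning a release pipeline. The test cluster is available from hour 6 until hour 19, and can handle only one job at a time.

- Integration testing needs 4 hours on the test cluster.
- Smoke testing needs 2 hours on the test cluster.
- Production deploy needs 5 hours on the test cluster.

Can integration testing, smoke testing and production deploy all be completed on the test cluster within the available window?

The test cluster window is 19 − 6 = 13 hours.
Running back to back, the jobs need 4 + 2 + 5 = 11 hours on the test cluster.
Since 11 ≤ 13, they fit within the window.

Yes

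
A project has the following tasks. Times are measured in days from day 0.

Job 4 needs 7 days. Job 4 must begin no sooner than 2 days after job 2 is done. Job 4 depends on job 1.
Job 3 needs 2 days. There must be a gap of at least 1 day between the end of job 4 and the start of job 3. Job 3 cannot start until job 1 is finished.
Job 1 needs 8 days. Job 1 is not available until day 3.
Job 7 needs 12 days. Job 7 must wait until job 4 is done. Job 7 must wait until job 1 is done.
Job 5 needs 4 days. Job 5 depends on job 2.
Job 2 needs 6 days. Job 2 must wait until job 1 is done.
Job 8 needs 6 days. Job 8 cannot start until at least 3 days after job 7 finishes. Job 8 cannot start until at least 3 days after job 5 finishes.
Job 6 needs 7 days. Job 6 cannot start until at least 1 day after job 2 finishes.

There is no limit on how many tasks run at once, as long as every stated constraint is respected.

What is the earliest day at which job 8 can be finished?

Job 1 waits on its own release at day 3, so it starts at day 3 and finishes at 3 + 8 = day 11.
After job 1 (finishes day 11), job 2 can start at day 11 and finishes at day 17.
Job 5 cannot begin until job 2 (finishes day 17). It runs from day 17 to 17 + 4 = day 21.
Job 4 needs all of job 2 (finishes day 17, plus 2-day gap → day 19); job 1 (finishes day 11). That puts its earliest start at day 19; it finishes at 19 + 7 = day 26.
Job 7 cannot start until job 4 (finishes day 26); job 1 (finishes day 11). The controlling bound is day 26, so job 7 finishes at 26 + 12 = day 38.
For job 8: job 7 (finishes day 38, plus 3-day gap → day 41); job 5 (finishes day 21, plus 3-day gap → day 24). Taking the maximum gives a start of day 41, and it finishes at 41 + 6 = day 47.

47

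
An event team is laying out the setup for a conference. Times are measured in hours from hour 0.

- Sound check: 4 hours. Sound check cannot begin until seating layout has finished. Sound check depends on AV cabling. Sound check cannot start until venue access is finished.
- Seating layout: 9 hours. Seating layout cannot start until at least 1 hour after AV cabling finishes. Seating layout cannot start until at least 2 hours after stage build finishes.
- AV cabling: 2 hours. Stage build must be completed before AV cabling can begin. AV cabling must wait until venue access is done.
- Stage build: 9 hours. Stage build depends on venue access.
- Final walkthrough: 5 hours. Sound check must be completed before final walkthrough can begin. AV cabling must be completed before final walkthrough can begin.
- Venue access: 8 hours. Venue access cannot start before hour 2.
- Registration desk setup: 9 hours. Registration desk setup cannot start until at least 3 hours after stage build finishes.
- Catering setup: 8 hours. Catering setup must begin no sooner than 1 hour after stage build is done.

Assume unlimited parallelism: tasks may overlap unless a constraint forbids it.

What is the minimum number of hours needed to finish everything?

40

Venue access cannot begin until its own release at hour 2. It runs from hour 2 to 2 + 8 = hour 10.
Stage build cannot begin until venue access (finishes hour 10). It runs from hour 10 to 10 + 9 = hour 19.
After stage build (finishes hour 19, plus 1-hour gap → hour 20), catering setup can start at hour 20 and finishes at hour 28.
Registration desk setup waits on stage build (finishes hour 19, plus 3-hour gap → hour 22), so it starts at hour 22 and finishes at 22 + 9 = hour 31.
AV cabling cannot start until stage build (finishes hour 19); venue access (finishes hour 10). The controlling bound is hour 19, so AV cabling finishes at 19 + 2 = hour 21.
Seating layout needs all of AV cabling (finishes hour 21, plus 1-hour gap → hour 22); stage build (finishes hour 19, plus 2-hour gap → hour 21). That puts its earliest start at hour 22; it finishes at 22 + 9 = hour 31.
Sound check needs all of seating layout (finishes hour 31); AV cabling (finishes hour 21); venue access (finishes hour 10). That puts its earliest start at hour 31; it finishes at 31 + 4 = hour 35.
Final walkthrough needs all of sound check (finishes hour 35); AV cabling (finishes hour 21). That puts its earliest start at hour 35; it finishes at 35 + 5 = hour 40.
All tasks are finished once the last one completes. Finish times: Venue access at 10, Stage build at 19, AV cabling at 21, Seating layout at 31, Registration desk setup at 31, Catering setup at 28, Sound check at 35, Final walkthrough at 40. The latest is hour 40.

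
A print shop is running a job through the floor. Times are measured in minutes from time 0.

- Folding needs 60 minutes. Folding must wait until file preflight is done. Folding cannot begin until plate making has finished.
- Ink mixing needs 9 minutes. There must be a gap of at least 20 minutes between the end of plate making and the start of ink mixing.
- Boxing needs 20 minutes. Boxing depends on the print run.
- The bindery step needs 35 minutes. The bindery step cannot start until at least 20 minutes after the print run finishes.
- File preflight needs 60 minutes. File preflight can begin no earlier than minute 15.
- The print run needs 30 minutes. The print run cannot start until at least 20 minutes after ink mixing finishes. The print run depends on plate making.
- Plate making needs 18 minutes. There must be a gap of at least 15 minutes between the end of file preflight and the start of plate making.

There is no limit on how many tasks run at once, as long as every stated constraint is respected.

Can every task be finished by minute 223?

File preflight cannot begin until its own release at minute 15. It runs from minute 15 to 15 + 60 = minute 75.
Plate making cannot begin until file preflight (finishes minute 75, plus 15-minute gap → minute 90). It runs from minute 90 to 90 + 18 = minute 108.
Folding has to wait for file preflight (finishes minute 75); plate making (finishes minute 108). The latest of these is minute 108, so folding runs minute 108 to 108 + 60 = minute 168.
After plate making (finishes minute 108, plus 20-minute gap → minute 128), ink mixing can start at minute 128 and finishes at minute 137.
The print run needs all of ink mixing (finishes minute 137, plus 20-minute gap → minute 157); plate making (finishes minute 108). That puts its earliest start at minute 157; it finishes at 157 + 30 = minute 187.
Boxing waits on the print run (finishes minute 187), so it starts at minute 187 and finishes at 187 + 20 = minute 207.
After the print run (finishes minute 187, plus 20-minute gap → minute 207), the bindery step can start at minute 207 and finishes at minute 242.
The earliest everything can be done is minute 242, which is after the deadline of 223, so it is not possible.

No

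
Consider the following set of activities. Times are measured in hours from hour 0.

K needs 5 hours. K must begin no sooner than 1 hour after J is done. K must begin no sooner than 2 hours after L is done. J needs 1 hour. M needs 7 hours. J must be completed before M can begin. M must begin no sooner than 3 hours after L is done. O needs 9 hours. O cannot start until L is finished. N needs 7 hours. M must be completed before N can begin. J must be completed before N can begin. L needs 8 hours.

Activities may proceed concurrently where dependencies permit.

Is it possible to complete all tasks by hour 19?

L can start immediately at hour 0; it finishes at hour 8.
O cannot begin until L (finishes hour 8). It runs from hour 8 to 8 + 9 = hour 17.
J has no prerequisites, so it starts at hour 0 and finishes at hour 1.
For M: J (finishes hour 1); L (finishes hour 8, plus 3-hour gap → hour 11). Taking the maximum gives a start of hour 11, and it finishes at 11 + 7 = hour 18.
N cannot start until M (finishes hour 18); J (finishes hour 1). The controlling bound is hour 18, so N finishes at 18 + 7 = hour 25.
K needs all of J (finishes hour 1, plus 1-hour gap → hour 2); L (finishes hour 8, plus 2-hour gap → hour 10). That puts its earliest start at hour 10; it finishes at 10 + 5 = hour 15.
The earliest everything can be done is hour 25, which is after the deadline of 19, so it is not possible.

No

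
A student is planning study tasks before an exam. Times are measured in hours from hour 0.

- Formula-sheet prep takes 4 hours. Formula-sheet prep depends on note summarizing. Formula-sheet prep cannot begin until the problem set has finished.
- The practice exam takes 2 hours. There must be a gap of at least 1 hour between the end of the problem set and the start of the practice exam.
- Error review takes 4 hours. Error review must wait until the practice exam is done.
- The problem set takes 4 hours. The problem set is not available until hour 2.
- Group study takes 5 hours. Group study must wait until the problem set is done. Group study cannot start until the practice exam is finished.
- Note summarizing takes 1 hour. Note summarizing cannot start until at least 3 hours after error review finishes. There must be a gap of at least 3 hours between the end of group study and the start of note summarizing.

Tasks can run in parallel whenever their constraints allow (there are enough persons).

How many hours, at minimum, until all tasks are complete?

After its own release at hour 2, the problem set can start at hour 2 and finishes at hour 6.
The practice exam cannot begin until the problem set (finishes hour 6, plus 1-hour gap → hour 7). It runs from hour 7 to 7 + 2 = hour 9.
Group study needs all of the problem set (finishes hour 6); the practice exam (finishes hour 9). That puts its earliest start at hour 9; it finishes at 9 + 5 = hour 14.
Error review cannot begin until the practice exam (finishes hour 9). It runs from hour 9 to 9 + 4 = hour 13.
For note summarizing: error review (finishes hour 13, plus 3-hour gap → hour 16); group study (finishes hour 14, plus 3-hour gap → hour 17). Taking the maximum gives a start of hour 17, and it finishes at 17 + 1 = hour 18.
Formula-sheet prep has to wait for note summarizing (finishes hour 18); the problem set (finishes hour 6). The latest of these is hour 18, so formula-sheet prep runs hour 18 to 18 + 4 = hour 22.
All tasks are finished once the last one completes. Finish times: The problem set at 6, The practice exam at 9, Error review at 13, Group study at 14, Note summarizing at 18, Formula-sheet prep at 22. The latest is hour 22.

22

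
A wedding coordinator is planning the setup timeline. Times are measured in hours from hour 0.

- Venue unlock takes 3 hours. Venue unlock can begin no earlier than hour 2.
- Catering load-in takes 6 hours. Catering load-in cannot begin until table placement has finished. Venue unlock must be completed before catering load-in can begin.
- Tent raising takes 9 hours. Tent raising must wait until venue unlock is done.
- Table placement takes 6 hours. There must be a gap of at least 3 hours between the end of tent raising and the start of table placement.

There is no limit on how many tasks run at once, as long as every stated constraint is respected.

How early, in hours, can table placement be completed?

23

Venue unlock cannot begin until its own release at hour 2. It runs from hour 2 to 2 + 3 = hour 5.
After venue unlock (finishes hour 5), tent raising can start at hour 5 and finishes at hour 14.
Table placement waits on tent raising (finishes hour 14, plus 3-hour gap → hour 17), so it starts at hour 17 and finishes at 17 + 6 = hour 23.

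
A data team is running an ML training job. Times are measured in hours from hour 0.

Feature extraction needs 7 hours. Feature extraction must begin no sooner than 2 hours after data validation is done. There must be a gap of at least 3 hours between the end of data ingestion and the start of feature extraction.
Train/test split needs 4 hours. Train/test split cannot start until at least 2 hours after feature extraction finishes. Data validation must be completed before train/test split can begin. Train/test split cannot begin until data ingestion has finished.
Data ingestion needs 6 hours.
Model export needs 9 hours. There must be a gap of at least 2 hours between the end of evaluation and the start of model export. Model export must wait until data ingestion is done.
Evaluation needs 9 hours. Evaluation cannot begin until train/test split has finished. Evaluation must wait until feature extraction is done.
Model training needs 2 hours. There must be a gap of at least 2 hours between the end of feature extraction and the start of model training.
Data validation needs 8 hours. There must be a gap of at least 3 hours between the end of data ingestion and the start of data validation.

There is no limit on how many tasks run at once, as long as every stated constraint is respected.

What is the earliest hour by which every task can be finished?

Data ingestion can start immediately at hour 0; it finishes at hour 6.
Data validation cannot begin until data ingestion (finishes hour 6, plus 3-hour gap → hour 9). It runs from hour 9 to 9 + 8 = hour 17.
For feature extraction: data validation (finishes hour 17, plus 2-hour gap → hour 19); data ingestion (finishes hour 6, plus 3-hour gap → hour 9). Taking the maximum gives a start of hour 19, and it finishes at 19 + 7 = hour 26.
Model training waits on feature extraction (finishes hour 26, plus 2-hour gap → hour 28), so it starts at hour 28 and finishes at 28 + 2 = hour 30.
Train/test split has to wait for feature extraction (finishes hour 26, plus 2-hour gap → hour 28); data validation (finishes hour 17); data ingestion (finishes hour 6). The latest of these is hour 28, so train/test split runs hour 28 to 28 + 4 = hour 32.
For evaluation: train/test split (finishes hour 32); feature extraction (finishes hour 26). Taking the maximum gives a start of hour 32, and it finishes at 32 + 9 = hour 41.
Model export cannot start until evaluation (finishes hour 41, plus 2-hour gap → hour 43); data ingestion (finishes hour 6). The controlling bound is hour 43, so model export finishes at 43 + 9 = hour 52.
All tasks are finished once the last one completes. Finish times: Data ingestion at 6, Data validation at 17, Feature extraction at 26, Train/test split at 32, Model training at 30, Evaluation at 41, Model export at 52. The latest is hour 52.

52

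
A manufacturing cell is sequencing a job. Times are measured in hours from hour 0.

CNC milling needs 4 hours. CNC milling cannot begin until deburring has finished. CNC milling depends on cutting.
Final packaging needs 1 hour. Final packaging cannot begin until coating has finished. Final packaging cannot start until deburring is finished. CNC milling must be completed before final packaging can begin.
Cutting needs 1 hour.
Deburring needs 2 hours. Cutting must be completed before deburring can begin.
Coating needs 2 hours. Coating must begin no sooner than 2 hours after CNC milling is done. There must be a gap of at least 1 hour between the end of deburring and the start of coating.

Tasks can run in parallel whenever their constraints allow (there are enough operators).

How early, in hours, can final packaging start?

Nothing blocks cutting, so it runs from hour 0 to hour 1.
Deburring waits on cutting (finishes hour 1), so it starts at hour 1 and finishes at 1 + 2 = hour 3.
CNC milling has to wait for deburring (finishes hour 3); cutting (finishes hour 1). The latest of these is hour 3, so CNC milling runs hour 3 to 3 + 4 = hour 7.
Coating needs all of CNC milling (finishes hour 7, plus 2-hour gap → hour 9); deburring (finishes hour 3, plus 1-hour gap → hour 4). That puts its earliest start at hour 9; it finishes at 9 + 2 = hour 11.
Final packaging waits on coating (finishes hour 11); deburring (finishes hour 3); CNC milling (finishes hour 7). The latest of these is hour 11, which is the earliest final packaging can start.

11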